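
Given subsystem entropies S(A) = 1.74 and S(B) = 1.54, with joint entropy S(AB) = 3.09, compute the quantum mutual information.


I(A:B) = S(A) + S(B) - S(AB)
= 1.74 + 1.54 - 3.09
= 0.1900

0.1900


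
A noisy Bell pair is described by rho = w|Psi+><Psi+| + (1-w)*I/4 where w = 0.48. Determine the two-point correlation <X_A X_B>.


|Psi+> = (|01> + |10>)/sqrt(2)
For the pure Bell state, <X_A X_B> = +1 (Bell-state Pauli correlator).
The maximally-mixed part I/4 has tr(I/4 * P tensor P) = 0 for any traceless Pauli P.
So <X_A X_B>_rho = w * (+1) + (1 - w) * 0
= 0.48 * (+1)
= 0.4800

0.4800


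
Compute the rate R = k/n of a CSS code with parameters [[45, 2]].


Code rate R = k/n
= 2/45
= 0.0444

0.0444


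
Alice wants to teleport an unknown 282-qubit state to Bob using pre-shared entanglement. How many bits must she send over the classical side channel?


Quantum teleportation requires 2 classical bits per qubit teleported.
282 qubit(s) -> 2 * 282 = 564 classical bits

564


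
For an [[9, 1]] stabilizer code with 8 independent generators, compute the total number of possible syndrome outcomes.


Each stabilizer generator gives a binary (+1 or -1) measurement outcome.
With 8 independent generators:
Total syndromes = 2^8
= 256

256


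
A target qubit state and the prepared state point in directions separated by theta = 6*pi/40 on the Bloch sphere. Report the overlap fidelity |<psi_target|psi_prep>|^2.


For states separated by angle theta on Bloch sphere:
F = cos^2(theta/2)
theta = 6*pi/40 = 0.4712
theta/2 = 0.2356
cos(theta/2) = 0.9724
F = 0.9455

0.9455


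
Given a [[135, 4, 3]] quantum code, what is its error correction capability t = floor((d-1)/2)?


Code parameters: [[135, 4, 3]], distance d = 3.
Number of correctable errors = floor((d-1)/2)
= floor((3 - 1)/2)
= floor(2/2)
= 1

1


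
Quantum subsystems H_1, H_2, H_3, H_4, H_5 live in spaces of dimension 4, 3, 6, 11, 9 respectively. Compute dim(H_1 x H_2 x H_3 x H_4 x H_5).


dim(H_1 x H_2 x H_3 x H_4 x H_5) = 4 * 3 * 6 * 11 * 9
= 12 * 6 * 11 * 9
= 72 * 11 * 9
= 792 * 9
= 7128

7128


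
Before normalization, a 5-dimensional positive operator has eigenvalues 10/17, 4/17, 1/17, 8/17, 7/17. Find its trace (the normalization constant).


tr(M) = sum of eigenvalues
= 10/17 + 4/17 + 1/17 + 8/17 + 7/17
= 30/17
= 1.7647

1.7647


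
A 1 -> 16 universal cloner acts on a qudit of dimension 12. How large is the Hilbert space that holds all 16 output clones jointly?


Output space = H^(tensor 16) where dim(H) = 12
dim = 12^16
= 144 (after 2 factors)
= 1728 (after 3 factors)
= 20736 (after 4 factors)
= 248832 (after 5 factors)
= 2985984 (after 6 factors)
= 35831808 (after 7 factors)
= 429981696 (after 8 factors)
= 5159780352 (after 9 factors)
= 61917364224 (after 10 factors)
= 743008370688 (after 11 factors)
= 8916100448256 (after 12 factors)
= 106993205379072 (after 13 factors)
= 1283918464548864 (after 14 factors)
= 15407021574586368 (after 15 factors)
= 184884258895036416 (after 16 factors)
= 184884258895036416

184884258895036416


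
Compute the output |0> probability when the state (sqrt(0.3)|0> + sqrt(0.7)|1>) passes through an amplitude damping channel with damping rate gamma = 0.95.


For amplitude damping with parameter gamma on state sqrt(a)|0> + sqrt(b)|1>:
alpha^2 = 0.3, beta^2 = 0.7
P(|0>) = alpha^2 + gamma * beta^2
= 0.3 + 0.95 * 0.7
= 0.3 + 0.6650
= 0.9650

0.9650


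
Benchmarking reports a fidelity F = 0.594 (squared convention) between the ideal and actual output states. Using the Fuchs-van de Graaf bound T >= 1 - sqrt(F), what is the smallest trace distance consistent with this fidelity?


Fuchs-van de Graaf (squared-fidelity convention): 1 - sqrt(F) <= T <= sqrt(1 - F).
Lower bound: T >= 1 - sqrt(F)
sqrt(F) = sqrt(0.594) = 0.7707
T >= 1 - 0.7707
T >= 0.2293

0.2293


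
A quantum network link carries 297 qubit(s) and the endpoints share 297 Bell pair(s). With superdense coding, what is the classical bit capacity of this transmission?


Superdense coding allows 2 classical bits per shared entangled pair.
297 pair(s) -> 2 * 297 = 594 classical bits

594


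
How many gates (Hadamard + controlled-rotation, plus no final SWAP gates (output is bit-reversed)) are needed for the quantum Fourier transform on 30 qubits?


Hadamard gates: 30
Controlled rotations: n*(n-1)/2 = 30*29/2 = 435
SWAP gates: 0 (omitted)
Total = 30 + 435
= 465

465


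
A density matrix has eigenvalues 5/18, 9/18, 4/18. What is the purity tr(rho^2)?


tr(rho^2) = sum of eigenvalues squared
= (5/18)^2 + (9/18)^2 + (4/18)^2
= (25 + 81 + 16) / 324
= 122/324
= 0.3765

0.3765


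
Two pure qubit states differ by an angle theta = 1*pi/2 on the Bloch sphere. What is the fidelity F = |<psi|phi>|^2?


For states separated by angle theta on Bloch sphere:
F = cos^2(theta/2)
theta = 1*pi/2 = 1.5708
theta/2 = 0.7854
cos(theta/2) = 0.7071
F = 0.5000

0.5000


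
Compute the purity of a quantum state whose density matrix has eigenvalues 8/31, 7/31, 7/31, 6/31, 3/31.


tr(rho^2) = sum of eigenvalues squared
= (8/31)^2 + (7/31)^2 + (7/31)^2 + (6/31)^2 + (3/31)^2
= (64 + 49 + 49 + 36 + 9) / 961
= 207/961
= 0.2154

0.2154


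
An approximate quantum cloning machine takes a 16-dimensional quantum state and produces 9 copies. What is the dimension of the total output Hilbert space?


Output space = H^(tensor 9) where dim(H) = 16
dim = 16^9
= 256 (after 2 factors)
= 4096 (after 3 factors)
= 65536 (after 4 factors)
= 1048576 (after 5 factors)
= 16777216 (after 6 factors)
= 268435456 (after 7 factors)
= 4294967296 (after 8 factors)
= 68719476736 (after 9 factors)
= 68719476736

68719476736


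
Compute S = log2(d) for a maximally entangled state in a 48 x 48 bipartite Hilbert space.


For a maximally entangled state in d x d:
S = log2(d) = log2(48)
= 5.5850

5.5850


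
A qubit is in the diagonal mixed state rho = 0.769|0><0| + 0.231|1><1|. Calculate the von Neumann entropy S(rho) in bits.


S = -p*log2(p) - (1-p)*log2(1-p)
p = 0.7690, 1-p = 0.2310
= -0.7690 * log2(0.7690) - 0.2310 * log2(0.2310)
= -(-0.2914) - (-0.4883)
= 0.7798

0.7798


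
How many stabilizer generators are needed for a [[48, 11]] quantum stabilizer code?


For an [[n,k]] stabilizer code:
Number of stabilizer generators = n - k
= 48 - 11
= 37

37


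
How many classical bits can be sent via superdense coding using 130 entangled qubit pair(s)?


Superdense coding allows 2 classical bits per shared entangled pair.
130 pair(s) -> 2 * 130 = 260 classical bits

260


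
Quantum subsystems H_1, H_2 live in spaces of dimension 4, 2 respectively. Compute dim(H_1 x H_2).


dim(H_1 x H_2) = 4 * 2
= 8

8


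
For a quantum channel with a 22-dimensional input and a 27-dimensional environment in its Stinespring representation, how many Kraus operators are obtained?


Tracing out the environment in an orthonormal basis {|i>_E} gives Kraus operators K_i = <i|_E U |0>_E.
Number of Kraus operators = dim(H_env) = d_env
= 27

27


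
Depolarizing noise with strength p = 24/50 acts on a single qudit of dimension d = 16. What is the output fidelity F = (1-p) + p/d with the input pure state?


F = (1-p) + p/d
= (1 - 0.4800) + 0.4800/16
= 0.5200 + 0.0300
= 0.5500

0.5500


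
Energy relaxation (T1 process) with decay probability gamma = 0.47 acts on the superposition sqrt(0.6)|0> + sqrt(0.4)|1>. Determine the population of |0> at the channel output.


For amplitude damping with parameter gamma on state sqrt(a)|0> + sqrt(b)|1>:
alpha^2 = 0.6, beta^2 = 0.4
P(|0>) = alpha^2 + gamma * beta^2
= 0.6 + 0.47 * 0.4
= 0.6 + 0.1880
= 0.7880

0.7880


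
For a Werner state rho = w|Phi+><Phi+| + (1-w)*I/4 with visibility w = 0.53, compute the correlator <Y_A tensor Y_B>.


|Phi+> = (|00> + |11>)/sqrt(2)
For the pure Bell state, <Y_A Y_B> = -1 (Bell-state Pauli correlator).
The maximally-mixed part I/4 has tr(I/4 * P tensor P) = 0 for any traceless Pauli P.
So <Y_A Y_B>_rho = w * (-1) + (1 - w) * 0
= 0.53 * (-1)
= -0.5300

-0.5300


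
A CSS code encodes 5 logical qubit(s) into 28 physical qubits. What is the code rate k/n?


Code rate R = k/n
= 5/28
= 0.1786

0.1786


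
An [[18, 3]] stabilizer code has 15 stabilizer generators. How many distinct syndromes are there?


Each stabilizer generator gives a binary (+1 or -1) measurement outcome.
With 15 independent generators:
Total syndromes = 2^15
= 32768

32768


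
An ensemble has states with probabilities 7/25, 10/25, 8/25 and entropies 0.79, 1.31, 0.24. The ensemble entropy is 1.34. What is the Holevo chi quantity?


chi = S(rho) - sum_i p_i * S(rho_i)
Weighted entropy = 7/25 * 0.79 + 10/25 * 1.31 + 8/25 * 0.24
= 0.8220
chi = 1.34 - 0.8220
= 0.5180

0.5180


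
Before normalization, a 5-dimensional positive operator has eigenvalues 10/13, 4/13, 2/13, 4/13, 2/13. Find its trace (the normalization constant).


tr(M) = sum of eigenvalues
= 10/13 + 4/13 + 2/13 + 4/13 + 2/13
= 22/13
= 1.6923

1.6923


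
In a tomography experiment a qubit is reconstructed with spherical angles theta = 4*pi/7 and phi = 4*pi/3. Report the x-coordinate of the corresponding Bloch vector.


theta = 1.7952, phi = 4.1888
r_x = sin(theta)*cos(phi) = 0.9749 * -0.5000
r_x = -0.4875

-0.4875


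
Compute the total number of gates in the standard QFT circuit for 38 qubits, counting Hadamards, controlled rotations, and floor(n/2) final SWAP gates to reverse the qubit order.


Hadamard gates: 38
Controlled rotations: n*(n-1)/2 = 38*37/2 = 703
SWAP gates: floor(n/2) = floor(38/2) = 19
Total = 38 + 703 + 19
= 760

760


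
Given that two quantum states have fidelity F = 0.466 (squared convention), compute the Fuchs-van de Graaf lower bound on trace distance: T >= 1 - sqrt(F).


Fuchs-van de Graaf (squared-fidelity convention): 1 - sqrt(F) <= T <= sqrt(1 - F).
Lower bound: T >= 1 - sqrt(F)
sqrt(F) = sqrt(0.466) = 0.6826
T >= 1 - 0.6826
T >= 0.3174

0.3174


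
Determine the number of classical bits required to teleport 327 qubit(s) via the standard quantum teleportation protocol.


Quantum teleportation requires 2 classical bits per qubit teleported.
327 qubit(s) -> 2 * 327 = 654 classical bits

654


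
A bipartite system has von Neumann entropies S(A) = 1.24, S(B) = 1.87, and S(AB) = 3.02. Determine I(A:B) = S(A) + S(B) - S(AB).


I(A:B) = S(A) + S(B) - S(AB)
= 1.24 + 1.87 - 3.02
= 0.0900

0.0900


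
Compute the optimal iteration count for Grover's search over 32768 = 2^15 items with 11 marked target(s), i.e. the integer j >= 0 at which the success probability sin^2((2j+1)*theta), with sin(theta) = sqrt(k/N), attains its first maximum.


After j Grover iterations the success probability is P(j) = sin^2((2j+1)*theta), where sin(theta) = sqrt(k/N).
N = 2^15 = 32768, k = 11
sin(theta) = sqrt(k/N) = 0.01832193656
theta = arcsin(sqrt(k/N)) = 0.01832296181 rad
P(j) reaches its first maximum when (2j+1)*theta is as close as possible to pi/2, i.e. j = round(pi/(4*theta) - 1/2).
pi/(4*theta) - 1/2 = 42.3641
(For comparison, the common estimate pi/4 * sqrt(N/k) = 42.8665; the exact maximiser is used here.)
Optimal iterations = 42

42


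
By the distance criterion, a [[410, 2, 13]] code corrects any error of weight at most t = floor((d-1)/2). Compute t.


Code parameters: [[410, 2, 13]], distance d = 13.
Number of correctable errors = floor((d-1)/2)
= floor((13 - 1)/2)
= floor(12/2)
= 6

6


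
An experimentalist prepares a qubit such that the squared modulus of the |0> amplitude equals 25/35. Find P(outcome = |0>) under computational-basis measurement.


|alpha|^2 = 25/35 = 0.7143
|beta|^2 = 1 - 25/35 = 10/35 = 0.2857
P(|0>) = |alpha|^2 = 0.7143

0.7143


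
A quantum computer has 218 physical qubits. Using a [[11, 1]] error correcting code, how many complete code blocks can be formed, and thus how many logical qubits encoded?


Each code block uses 11 physical qubits for 1 logical qubit(s).
Number of complete blocks = floor(218 / 11) = 19
Logical qubits = 19 * 1
= 19

19


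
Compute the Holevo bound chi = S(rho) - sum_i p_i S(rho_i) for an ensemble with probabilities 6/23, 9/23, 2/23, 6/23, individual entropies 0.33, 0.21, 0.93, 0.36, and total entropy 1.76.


chi = S(rho) - sum_i p_i * S(rho_i)
Weighted entropy = 6/23 * 0.33 + 9/23 * 0.21 + 2/23 * 0.93 + 6/23 * 0.36
= 0.3430
chi = 1.76 - 0.3430
= 1.4170

1.4170


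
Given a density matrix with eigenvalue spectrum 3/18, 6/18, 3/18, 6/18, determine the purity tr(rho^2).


tr(rho^2) = sum of eigenvalues squared
= (3/18)^2 + (6/18)^2 + (3/18)^2 + (6/18)^2
= (9 + 36 + 9 + 36) / 324
= 90/324
= 0.2778

0.2778


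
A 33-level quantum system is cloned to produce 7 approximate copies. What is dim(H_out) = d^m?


Output space = H^(tensor 7) where dim(H) = 33
dim = 33^7
= 1089 (after 2 factors)
= 35937 (after 3 factors)
= 1185921 (after 4 factors)
= 39135393 (after 5 factors)
= 1291467969 (after 6 factors)
= 42618442977 (after 7 factors)
= 42618442977

42618442977


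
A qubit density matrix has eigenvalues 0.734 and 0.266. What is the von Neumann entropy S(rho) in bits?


S = -p*log2(p) - (1-p)*log2(1-p)
p = 0.7340, 1-p = 0.2660
= -0.7340 * log2(0.7340) - 0.2660 * log2(0.2660)
= -(-0.3275) - (-0.5082)
= 0.8357

0.8357


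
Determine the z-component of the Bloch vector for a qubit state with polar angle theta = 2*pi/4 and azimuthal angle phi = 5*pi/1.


theta = 1.5708, phi = 15.7080
r_z = cos(theta) = 0.0000

0.0000


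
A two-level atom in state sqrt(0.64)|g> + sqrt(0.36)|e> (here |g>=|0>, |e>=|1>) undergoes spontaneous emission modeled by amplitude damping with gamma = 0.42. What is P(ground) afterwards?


For amplitude damping with parameter gamma on state sqrt(a)|0> + sqrt(b)|1>:
alpha^2 = 0.64, beta^2 = 0.36
P(|0>) = alpha^2 + gamma * beta^2
= 0.64 + 0.42 * 0.36
= 0.64 + 0.1512
= 0.7912

0.7912


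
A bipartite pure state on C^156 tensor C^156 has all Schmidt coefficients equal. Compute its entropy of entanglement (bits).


For a maximally entangled state in d x d:
S = log2(d) = log2(156)
= 7.2854

7.2854


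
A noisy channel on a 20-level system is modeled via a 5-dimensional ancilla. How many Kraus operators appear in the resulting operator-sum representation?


Tracing out the environment in an orthonormal basis {|i>_E} gives Kraus operators K_i = <i|_E U |0>_E.
Number of Kraus operators = dim(H_env) = d_env
= 5

5


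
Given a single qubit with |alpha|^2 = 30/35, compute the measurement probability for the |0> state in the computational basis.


|alpha|^2 = 30/35 = 0.8571
|beta|^2 = 1 - 30/35 = 5/35 = 0.1429
P(|0>) = |alpha|^2 = 0.8571

0.8571


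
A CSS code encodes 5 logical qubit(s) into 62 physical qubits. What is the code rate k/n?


Code rate R = k/n
= 5/62
= 0.0806

0.0806


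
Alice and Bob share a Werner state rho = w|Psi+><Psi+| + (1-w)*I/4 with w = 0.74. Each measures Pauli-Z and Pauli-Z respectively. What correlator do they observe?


|Psi+> = (|01> + |10>)/sqrt(2)
For the pure Bell state, <Z_A Z_B> = -1 (Bell-state Pauli correlator).
The maximally-mixed part I/4 has tr(I/4 * P tensor P) = 0 for any traceless Pauli P.
So <Z_A Z_B>_rho = w * (-1) + (1 - w) * 0
= 0.74 * (-1)
= -0.7400

-0.7400


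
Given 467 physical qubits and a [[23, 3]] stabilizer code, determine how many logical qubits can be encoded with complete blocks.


Each code block uses 23 physical qubits for 3 logical qubit(s).
Number of complete blocks = floor(467 / 23) = 20
Logical qubits = 20 * 3
= 60

60


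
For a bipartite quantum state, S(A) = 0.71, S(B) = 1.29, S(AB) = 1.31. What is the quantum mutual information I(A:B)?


I(A:B) = S(A) + S(B) - S(AB)
= 0.71 + 1.29 - 1.31
= 0.6900

0.6900


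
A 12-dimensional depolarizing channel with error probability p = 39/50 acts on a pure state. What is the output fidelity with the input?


F = (1-p) + p/d
= (1 - 0.7800) + 0.7800/12
= 0.2200 + 0.0650
= 0.2850

0.2850


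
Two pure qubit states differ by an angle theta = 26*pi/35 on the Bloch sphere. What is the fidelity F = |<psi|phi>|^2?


For states separated by angle theta on Bloch sphere:
F = cos^2(theta/2)
theta = 26*pi/35 = 2.3338
theta/2 = 1.1669
cos(theta/2) = 0.3930
F = 0.1545

0.1545


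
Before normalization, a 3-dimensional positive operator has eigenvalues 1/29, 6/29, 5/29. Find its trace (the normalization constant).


tr(M) = sum of eigenvalues
= 1/29 + 6/29 + 5/29
= 12/29
= 0.4138

0.4138


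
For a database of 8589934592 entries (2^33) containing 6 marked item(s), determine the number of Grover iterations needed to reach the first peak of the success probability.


After j Grover iterations the success probability is P(j) = sin^2((2j+1)*theta), where sin(theta) = sqrt(k/N).
N = 2^33 = 8589934592, k = 6
sin(theta) = sqrt(k/N) = 2.642899792e-05
theta = arcsin(sqrt(k/N)) = 2.642899792e-05 rad
P(j) reaches its first maximum when (2j+1)*theta is as close as possible to pi/2, i.e. j = round(pi/(4*theta) - 1/2).
pi/(4*theta) - 1/2 = 29716.7888
(For comparison, the common estimate pi/4 * sqrt(N/k) = 29717.2888; the exact maximiser is used here.)
Optimal iterations = 29717

29717


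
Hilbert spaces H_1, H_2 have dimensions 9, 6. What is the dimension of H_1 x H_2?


dim(H_1 x H_2) = 9 * 6
= 54

54


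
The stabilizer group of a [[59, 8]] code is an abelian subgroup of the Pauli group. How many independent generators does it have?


For an [[n,k]] stabilizer code:
Number of stabilizer generators = n - k
= 59 - 8
= 51

51


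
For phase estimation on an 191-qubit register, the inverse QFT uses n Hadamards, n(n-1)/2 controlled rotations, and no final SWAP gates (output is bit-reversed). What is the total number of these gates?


Hadamard gates: 191
Controlled rotations: n*(n-1)/2 = 191*190/2 = 18145
SWAP gates: 0 (omitted)
Total = 191 + 18145
= 18336

18336


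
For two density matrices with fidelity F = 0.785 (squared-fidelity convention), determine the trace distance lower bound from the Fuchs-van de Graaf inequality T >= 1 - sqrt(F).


Fuchs-van de Graaf (squared-fidelity convention): 1 - sqrt(F) <= T <= sqrt(1 - F).
Lower bound: T >= 1 - sqrt(F)
sqrt(F) = sqrt(0.785) = 0.8860
T >= 1 - 0.8860
T >= 0.1140

0.1140


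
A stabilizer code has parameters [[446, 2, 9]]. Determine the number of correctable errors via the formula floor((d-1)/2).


Code parameters: [[446, 2, 9]], distance d = 9.
Number of correctable errors = floor((d-1)/2)
= floor((9 - 1)/2)
= floor(8/2)
= 4

4


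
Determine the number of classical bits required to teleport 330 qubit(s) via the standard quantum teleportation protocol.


Quantum teleportation requires 2 classical bits per qubit teleported.
330 qubit(s) -> 2 * 330 = 660 classical bits

660


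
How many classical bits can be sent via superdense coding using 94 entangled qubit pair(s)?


Superdense coding allows 2 classical bits per shared entangled pair.
94 pair(s) -> 2 * 94 = 188 classical bits

188


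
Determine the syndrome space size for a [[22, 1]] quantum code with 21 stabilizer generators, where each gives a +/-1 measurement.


Each stabilizer generator gives a binary (+1 or -1) measurement outcome.
With 21 independent generators:
Total syndromes = 2^21
= 2097152

2097152


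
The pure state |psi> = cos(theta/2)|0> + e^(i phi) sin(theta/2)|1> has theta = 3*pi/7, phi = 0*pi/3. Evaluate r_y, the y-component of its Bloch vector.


theta = 1.3464, phi = 0.0000
r_y = sin(theta)*sin(phi) = 0.9749 * 0.0000
r_y = 0.0000

0.0000


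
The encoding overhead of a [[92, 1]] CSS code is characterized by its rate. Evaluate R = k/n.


Code rate R = k/n
= 1/92
= 0.0109

0.0109


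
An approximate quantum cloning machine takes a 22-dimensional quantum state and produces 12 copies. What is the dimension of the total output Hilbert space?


Output space = H^(tensor 12) where dim(H) = 22
dim = 22^12
= 484 (after 2 factors)
= 10648 (after 3 factors)
= 234256 (after 4 factors)
= 5153632 (after 5 factors)
= 113379904 (after 6 factors)
= 2494357888 (after 7 factors)
= 54875873536 (after 8 factors)
= 1207269217792 (after 9 factors)
= 26559922791424 (after 10 factors)
= 584318301411328 (after 11 factors)
= 12855002631049216 (after 12 factors)
= 12855002631049216

12855002631049216


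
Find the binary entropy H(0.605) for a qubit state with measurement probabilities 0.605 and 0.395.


S = -p*log2(p) - (1-p)*log2(1-p)
p = 0.6050, 1-p = 0.3950
= -0.6050 * log2(0.6050) - 0.3950 * log2(0.3950)
= -(-0.4386) - (-0.5293)
= 0.9680

0.9680


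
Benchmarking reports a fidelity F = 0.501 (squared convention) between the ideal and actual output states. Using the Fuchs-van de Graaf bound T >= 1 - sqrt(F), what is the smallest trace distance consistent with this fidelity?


Fuchs-van de Graaf (squared-fidelity convention): 1 - sqrt(F) <= T <= sqrt(1 - F).
Lower bound: T >= 1 - sqrt(F)
sqrt(F) = sqrt(0.501) = 0.7078
T >= 1 - 0.7078
T >= 0.2922

0.2922


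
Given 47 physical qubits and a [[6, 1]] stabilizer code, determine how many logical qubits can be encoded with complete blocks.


Each code block uses 6 physical qubits for 1 logical qubit(s).
Number of complete blocks = floor(47 / 6) = 7
Logical qubits = 7 * 1
= 7

7


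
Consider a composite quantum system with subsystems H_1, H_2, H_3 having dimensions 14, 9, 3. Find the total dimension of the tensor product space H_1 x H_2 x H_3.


dim(H_1 x H_2 x H_3) = 14 * 9 * 3
= 126 * 3
= 378

378


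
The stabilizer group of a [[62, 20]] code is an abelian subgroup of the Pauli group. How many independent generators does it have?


For an [[n,k]] stabilizer code:
Number of stabilizer generators = n - k
= 62 - 20
= 42

42


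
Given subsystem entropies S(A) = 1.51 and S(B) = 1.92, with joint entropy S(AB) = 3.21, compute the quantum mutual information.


I(A:B) = S(A) + S(B) - S(AB)
= 1.51 + 1.92 - 3.21
= 0.2200

0.2200


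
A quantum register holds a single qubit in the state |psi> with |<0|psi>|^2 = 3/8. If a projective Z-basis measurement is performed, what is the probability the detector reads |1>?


|alpha|^2 = 3/8 = 0.3750
|beta|^2 = 1 - 3/8 = 5/8 = 0.6250
P(|1>) = |beta|^2 = 0.6250

0.6250


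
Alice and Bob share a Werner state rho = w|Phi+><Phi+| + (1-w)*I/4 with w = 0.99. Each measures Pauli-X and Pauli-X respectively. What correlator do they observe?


|Phi+> = (|00> + |11>)/sqrt(2)
For the pure Bell state, <X_A X_B> = +1 (Bell-state Pauli correlator).
The maximally-mixed part I/4 has tr(I/4 * P tensor P) = 0 for any traceless Pauli P.
So <X_A X_B>_rho = w * (+1) + (1 - w) * 0
= 0.99 * (+1)
= 0.9900

0.9900


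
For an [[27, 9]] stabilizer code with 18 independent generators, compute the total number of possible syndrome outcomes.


Each stabilizer generator gives a binary (+1 or -1) measurement outcome.
With 18 independent generators:
Total syndromes = 2^18
= 262144

262144


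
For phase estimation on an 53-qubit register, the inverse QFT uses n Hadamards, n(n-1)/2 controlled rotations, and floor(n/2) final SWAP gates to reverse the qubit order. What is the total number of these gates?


Hadamard gates: 53
Controlled rotations: n*(n-1)/2 = 53*52/2 = 1378
SWAP gates: floor(n/2) = floor(53/2) = 26
Total = 53 + 1378 + 26
= 1457

1457


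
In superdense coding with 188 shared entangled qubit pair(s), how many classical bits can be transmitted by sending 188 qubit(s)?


Superdense coding allows 2 classical bits per shared entangled pair.
188 pair(s) -> 2 * 188 = 376 classical bits

376


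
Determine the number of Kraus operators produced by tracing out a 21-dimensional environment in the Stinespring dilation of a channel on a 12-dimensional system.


Tracing out the environment in an orthonormal basis {|i>_E} gives Kraus operators K_i = <i|_E U |0>_E.
Number of Kraus operators = dim(H_env) = d_env
= 21

21


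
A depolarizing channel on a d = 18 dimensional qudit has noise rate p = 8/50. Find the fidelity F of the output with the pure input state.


F = (1-p) + p/d
= (1 - 0.1600) + 0.1600/18
= 0.8400 + 0.0089
= 0.8489

0.8489


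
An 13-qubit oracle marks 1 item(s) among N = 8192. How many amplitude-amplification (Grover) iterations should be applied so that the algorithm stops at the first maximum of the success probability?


After j Grover iterations the success probability is P(j) = sin^2((2j+1)*theta), where sin(theta) = sqrt(k/N).
N = 2^13 = 8192, k = 1
sin(theta) = sqrt(k/N) = 0.01104854346
theta = arcsin(sqrt(k/N)) = 0.01104876825 rad
P(j) reaches its first maximum when (2j+1)*theta is as close as possible to pi/2, i.e. j = round(pi/(4*theta) - 1/2).
pi/(4*theta) - 1/2 = 70.5847
(For comparison, the common estimate pi/4 * sqrt(N/k) = 71.0861; the exact maximiser is used here.)
Optimal iterations = 71

71


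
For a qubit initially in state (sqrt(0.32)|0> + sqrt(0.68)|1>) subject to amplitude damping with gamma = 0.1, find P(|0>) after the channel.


For amplitude damping with parameter gamma on state sqrt(a)|0> + sqrt(b)|1>:
alpha^2 = 0.32, beta^2 = 0.68
P(|0>) = alpha^2 + gamma * beta^2
= 0.32 + 0.1 * 0.68
= 0.32 + 0.0680
= 0.3880

0.3880


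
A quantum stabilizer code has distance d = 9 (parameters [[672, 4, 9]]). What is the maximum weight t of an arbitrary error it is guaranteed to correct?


Code parameters: [[672, 4, 9]], distance d = 9.
Number of correctable errors = floor((d-1)/2)
= floor((9 - 1)/2)
= floor(8/2)
= 4

4


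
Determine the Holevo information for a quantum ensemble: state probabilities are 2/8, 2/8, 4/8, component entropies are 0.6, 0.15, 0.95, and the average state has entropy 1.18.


chi = S(rho) - sum_i p_i * S(rho_i)
Weighted entropy = 2/8 * 0.6 + 2/8 * 0.15 + 4/8 * 0.95
= 0.6625
chi = 1.18 - 0.6625
= 0.5175

0.5175


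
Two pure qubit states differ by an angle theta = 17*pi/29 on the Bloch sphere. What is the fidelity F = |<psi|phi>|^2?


For states separated by angle theta on Bloch sphere:
F = cos^2(theta/2)
theta = 17*pi/29 = 1.8416
theta/2 = 0.9208
cos(theta/2) = 0.6052
F = 0.3662

0.3662


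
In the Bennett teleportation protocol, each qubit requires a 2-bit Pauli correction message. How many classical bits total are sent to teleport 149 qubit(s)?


Quantum teleportation requires 2 classical bits per qubit teleported.
149 qubit(s) -> 2 * 149 = 298 classical bits

298


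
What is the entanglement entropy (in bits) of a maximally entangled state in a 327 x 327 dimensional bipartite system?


For a maximally entangled state in d x d:
S = log2(d) = log2(327)
= 8.3531

8.3531


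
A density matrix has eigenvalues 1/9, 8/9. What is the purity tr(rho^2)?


tr(rho^2) = sum of eigenvalues squared
= (1/9)^2 + (8/9)^2
= (1 + 64) / 81
= 65/81
= 0.8025

0.8025


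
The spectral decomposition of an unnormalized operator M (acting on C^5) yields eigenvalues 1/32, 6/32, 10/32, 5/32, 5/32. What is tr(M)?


tr(M) = sum of eigenvalues
= 1/32 + 6/32 + 10/32 + 5/32 + 5/32
= 27/32
= 0.8438

0.8438


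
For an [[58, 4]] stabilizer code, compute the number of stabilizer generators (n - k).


For an [[n,k]] stabilizer code:
Number of stabilizer generators = n - k
= 58 - 4
= 54

54


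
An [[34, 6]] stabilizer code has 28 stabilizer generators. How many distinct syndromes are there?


Each stabilizer generator gives a binary (+1 or -1) measurement outcome.
With 28 independent generators:
Total syndromes = 2^28
= 268435456

268435456


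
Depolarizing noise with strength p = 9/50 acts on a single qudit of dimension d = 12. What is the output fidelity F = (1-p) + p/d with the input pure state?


F = (1-p) + p/d
= (1 - 0.1800) + 0.1800/12
= 0.8200 + 0.0150
= 0.8350

0.8350


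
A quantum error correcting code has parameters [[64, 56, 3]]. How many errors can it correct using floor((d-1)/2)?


Code parameters: [[64, 56, 3]], distance d = 3.
Number of correctable errors = floor((d-1)/2)
= floor((3 - 1)/2)
= floor(2/2)
= 1

1


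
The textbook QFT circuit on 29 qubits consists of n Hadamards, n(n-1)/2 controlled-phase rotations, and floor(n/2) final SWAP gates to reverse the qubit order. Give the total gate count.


Hadamard gates: 29
Controlled rotations: n*(n-1)/2 = 29*28/2 = 406
SWAP gates: floor(n/2) = floor(29/2) = 14
Total = 29 + 406 + 14
= 449

449


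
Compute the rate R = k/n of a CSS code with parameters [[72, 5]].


Code rate R = k/n
= 5/72
= 0.0694

0.0694


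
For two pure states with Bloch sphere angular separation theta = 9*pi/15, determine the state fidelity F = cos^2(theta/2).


For states separated by angle theta on Bloch sphere:
F = cos^2(theta/2)
theta = 9*pi/15 = 1.8850
theta/2 = 0.9425
cos(theta/2) = 0.5878
F = 0.3455

0.3455


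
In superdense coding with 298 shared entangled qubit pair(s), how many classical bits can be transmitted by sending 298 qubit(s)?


Superdense coding allows 2 classical bits per shared entangled pair.
298 pair(s) -> 2 * 298 = 596 classical bits

596


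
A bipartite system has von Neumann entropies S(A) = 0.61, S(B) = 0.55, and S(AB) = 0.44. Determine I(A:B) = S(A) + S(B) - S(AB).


I(A:B) = S(A) + S(B) - S(AB)
= 0.61 + 0.55 - 0.44
= 0.7200

0.7200


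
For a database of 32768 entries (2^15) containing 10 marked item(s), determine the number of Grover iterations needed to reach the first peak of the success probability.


After j Grover iterations the success probability is P(j) = sin^2((2j+1)*theta), where sin(theta) = sqrt(k/N).
N = 2^15 = 32768, k = 10
sin(theta) = sqrt(k/N) = 0.01746928107
theta = arcsin(sqrt(k/N)) = 0.01747016973 rad
P(j) reaches its first maximum when (2j+1)*theta is as close as possible to pi/2, i.e. j = round(pi/(4*theta) - 1/2).
pi/(4*theta) - 1/2 = 44.4565
(For comparison, the common estimate pi/4 * sqrt(N/k) = 44.9588; the exact maximiser is used here.)
Optimal iterations = 44

44


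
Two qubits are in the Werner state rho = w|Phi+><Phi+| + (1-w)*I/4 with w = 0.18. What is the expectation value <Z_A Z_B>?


|Phi+> = (|00> + |11>)/sqrt(2)
For the pure Bell state, <Z_A Z_B> = +1 (Bell-state Pauli correlator).
The maximally-mixed part I/4 has tr(I/4 * P tensor P) = 0 for any traceless Pauli P.
So <Z_A Z_B>_rho = w * (+1) + (1 - w) * 0
= 0.18 * (+1)
= 0.1800

0.1800


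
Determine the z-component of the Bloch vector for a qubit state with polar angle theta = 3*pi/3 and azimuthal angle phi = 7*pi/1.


theta = 3.1416, phi = 21.9911
r_z = cos(theta) = -1.0000

-1.0000


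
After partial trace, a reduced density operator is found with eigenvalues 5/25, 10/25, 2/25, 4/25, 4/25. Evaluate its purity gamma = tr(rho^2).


tr(rho^2) = sum of eigenvalues squared
= (5/25)^2 + (10/25)^2 + (2/25)^2 + (4/25)^2 + (4/25)^2
= (25 + 100 + 4 + 16 + 16) / 625
= 161/625
= 0.2576

0.2576


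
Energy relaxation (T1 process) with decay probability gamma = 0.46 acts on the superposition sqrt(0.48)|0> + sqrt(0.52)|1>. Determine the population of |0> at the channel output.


For amplitude damping with parameter gamma on state sqrt(a)|0> + sqrt(b)|1>:
alpha^2 = 0.48, beta^2 = 0.52
P(|0>) = alpha^2 + gamma * beta^2
= 0.48 + 0.46 * 0.52
= 0.48 + 0.2392
= 0.7192

0.7192


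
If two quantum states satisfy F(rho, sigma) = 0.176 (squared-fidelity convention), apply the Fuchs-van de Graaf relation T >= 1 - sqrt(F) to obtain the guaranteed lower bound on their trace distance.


Fuchs-van de Graaf (squared-fidelity convention): 1 - sqrt(F) <= T <= sqrt(1 - F).
Lower bound: T >= 1 - sqrt(F)
sqrt(F) = sqrt(0.176) = 0.4195
T >= 1 - 0.4195
T >= 0.5805

0.5805


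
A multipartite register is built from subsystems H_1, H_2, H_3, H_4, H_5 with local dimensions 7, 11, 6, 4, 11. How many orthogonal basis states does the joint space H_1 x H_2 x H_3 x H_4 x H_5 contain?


dim(H_1 x H_2 x H_3 x H_4 x H_5) = 7 * 11 * 6 * 4 * 11
= 77 * 6 * 4 * 11
= 462 * 4 * 11
= 1848 * 11
= 20328

20328


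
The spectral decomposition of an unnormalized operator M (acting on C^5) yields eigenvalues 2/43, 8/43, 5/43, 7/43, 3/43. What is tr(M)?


tr(M) = sum of eigenvalues
= 2/43 + 8/43 + 5/43 + 7/43 + 3/43
= 25/43
= 0.5814

0.5814


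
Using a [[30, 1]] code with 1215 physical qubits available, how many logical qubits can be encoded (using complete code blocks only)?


Each code block uses 30 physical qubits for 1 logical qubit(s).
Number of complete blocks = floor(1215 / 30) = 40
Logical qubits = 40 * 1
= 40

40


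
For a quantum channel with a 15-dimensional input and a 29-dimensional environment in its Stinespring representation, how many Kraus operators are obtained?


Tracing out the environment in an orthonormal basis {|i>_E} gives Kraus operators K_i = <i|_E U |0>_E.
Number of Kraus operators = dim(H_env) = d_env
= 29

29


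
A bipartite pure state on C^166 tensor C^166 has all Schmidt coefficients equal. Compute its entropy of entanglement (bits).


For a maximally entangled state in d x d:
S = log2(d) = log2(166)
= 7.3750

7.3750


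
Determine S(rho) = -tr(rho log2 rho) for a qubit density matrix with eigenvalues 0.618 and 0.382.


S = -p*log2(p) - (1-p)*log2(1-p)
p = 0.6180, 1-p = 0.3820
= -0.6180 * log2(0.6180) - 0.3820 * log2(0.3820)
= -(-0.4291) - (-0.5304)
= 0.9594

0.9594


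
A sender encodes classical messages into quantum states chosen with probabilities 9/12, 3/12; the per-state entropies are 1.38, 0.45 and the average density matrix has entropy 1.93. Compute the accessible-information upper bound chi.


chi = S(rho) - sum_i p_i * S(rho_i)
Weighted entropy = 9/12 * 1.38 + 3/12 * 0.45
= 1.1475
chi = 1.93 - 1.1475
= 0.7825

0.7825


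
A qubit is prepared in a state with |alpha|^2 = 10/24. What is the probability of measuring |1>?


|alpha|^2 = 10/24 = 0.4167
|beta|^2 = 1 - 10/24 = 14/24 = 0.5833
P(|1>) = |beta|^2 = 0.5833

0.5833


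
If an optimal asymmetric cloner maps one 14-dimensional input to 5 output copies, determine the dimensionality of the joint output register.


Output space = H^(tensor 5) where dim(H) = 14
dim = 14^5
= 196 (after 2 factors)
= 2744 (after 3 factors)
= 38416 (after 4 factors)
= 537824 (after 5 factors)
= 537824

537824


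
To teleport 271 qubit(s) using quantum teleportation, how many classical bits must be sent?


Quantum teleportation requires 2 classical bits per qubit teleported.
271 qubit(s) -> 2 * 271 = 542 classical bits

542


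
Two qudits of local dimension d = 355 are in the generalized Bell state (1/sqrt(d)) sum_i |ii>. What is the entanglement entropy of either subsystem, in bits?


For a maximally entangled state in d x d:
S = log2(d) = log2(355)
= 8.4717

8.4717


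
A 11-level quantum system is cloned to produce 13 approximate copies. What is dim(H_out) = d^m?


Output space = H^(tensor 13) where dim(H) = 11
dim = 11^13
= 121 (after 2 factors)
= 1331 (after 3 factors)
= 14641 (after 4 factors)
= 161051 (after 5 factors)
= 1771561 (after 6 factors)
= 19487171 (after 7 factors)
= 214358881 (after 8 factors)
= 2357947691 (after 9 factors)
= 25937424601 (after 10 factors)
= 285311670611 (after 11 factors)
= 3138428376721 (after 12 factors)
= 34522712143931 (after 13 factors)
= 34522712143931

34522712143931


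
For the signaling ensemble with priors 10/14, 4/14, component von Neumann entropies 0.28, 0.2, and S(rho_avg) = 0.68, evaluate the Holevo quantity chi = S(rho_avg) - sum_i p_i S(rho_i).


chi = S(rho) - sum_i p_i * S(rho_i)
Weighted entropy = 10/14 * 0.28 + 4/14 * 0.2
= 0.2571
chi = 0.68 - 0.2571
= 0.4229

0.4229


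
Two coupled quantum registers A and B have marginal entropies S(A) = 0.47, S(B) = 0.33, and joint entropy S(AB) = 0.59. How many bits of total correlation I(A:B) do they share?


I(A:B) = S(A) + S(B) - S(AB)
= 0.47 + 0.33 - 0.59
= 0.2100

0.2100


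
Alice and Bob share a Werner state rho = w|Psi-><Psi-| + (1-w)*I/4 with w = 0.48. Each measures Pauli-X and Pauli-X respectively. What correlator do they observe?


|Psi-> = (|01> - |10>)/sqrt(2)
For the pure Bell state, <X_A X_B> = -1 (Bell-state Pauli correlator).
The maximally-mixed part I/4 has tr(I/4 * P tensor P) = 0 for any traceless Pauli P.
So <X_A X_B>_rho = w * (-1) + (1 - w) * 0
= 0.48 * (-1)
= -0.4800

-0.4800


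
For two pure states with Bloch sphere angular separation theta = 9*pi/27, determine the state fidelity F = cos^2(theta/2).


For states separated by angle theta on Bloch sphere:
F = cos^2(theta/2)
theta = 9*pi/27 = 1.0472
theta/2 = 0.5236
cos(theta/2) = 0.8660
F = 0.7500

0.7500


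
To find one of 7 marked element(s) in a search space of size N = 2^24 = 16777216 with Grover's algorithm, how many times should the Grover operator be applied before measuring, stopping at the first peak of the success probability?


After j Grover iterations the success probability is P(j) = sin^2((2j+1)*theta), where sin(theta) = sqrt(k/N).
N = 2^24 = 16777216, k = 7
sin(theta) = sqrt(k/N) = 0.0006459353787
theta = arcsin(sqrt(k/N)) = 0.0006459354236 rad
P(j) reaches its first maximum when (2j+1)*theta is as close as possible to pi/2, i.e. j = round(pi/(4*theta) - 1/2).
pi/(4*theta) - 1/2 = 1215.4082
(For comparison, the common estimate pi/4 * sqrt(N/k) = 1215.9083; the exact maximiser is used here.)
Optimal iterations = 1215

1215


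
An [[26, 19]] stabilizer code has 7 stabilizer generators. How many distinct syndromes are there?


Each stabilizer generator gives a binary (+1 or -1) measurement outcome.
With 7 independent generators:
Total syndromes = 2^7
= 128

128


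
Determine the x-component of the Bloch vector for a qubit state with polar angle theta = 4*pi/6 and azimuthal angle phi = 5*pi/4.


theta = 2.0944, phi = 3.9270
r_x = sin(theta)*cos(phi) = 0.8660 * -0.7071
r_x = -0.6124

-0.6124


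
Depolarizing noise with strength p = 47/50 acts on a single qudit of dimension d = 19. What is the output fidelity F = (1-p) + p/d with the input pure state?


F = (1-p) + p/d
= (1 - 0.9400) + 0.9400/19
= 0.0600 + 0.0495
= 0.1095

0.1095


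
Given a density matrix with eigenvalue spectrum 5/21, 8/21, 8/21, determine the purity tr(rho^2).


tr(rho^2) = sum of eigenvalues squared
= (5/21)^2 + (8/21)^2 + (8/21)^2
= (25 + 64 + 64) / 441
= 153/441
= 0.3469

0.3469


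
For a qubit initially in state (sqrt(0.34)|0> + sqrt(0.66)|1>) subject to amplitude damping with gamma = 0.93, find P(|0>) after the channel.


For amplitude damping with parameter gamma on state sqrt(a)|0> + sqrt(b)|1>:
alpha^2 = 0.34, beta^2 = 0.66
P(|0>) = alpha^2 + gamma * beta^2
= 0.34 + 0.93 * 0.66
= 0.34 + 0.6138
= 0.9538

0.9538


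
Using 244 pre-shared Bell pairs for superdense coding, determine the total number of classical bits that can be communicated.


Superdense coding allows 2 classical bits per shared entangled pair.
244 pair(s) -> 2 * 244 = 488 classical bits

488


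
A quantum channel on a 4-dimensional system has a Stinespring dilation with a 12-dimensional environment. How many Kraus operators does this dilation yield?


Tracing out the environment in an orthonormal basis {|i>_E} gives Kraus operators K_i = <i|_E U |0>_E.
Number of Kraus operators = dim(H_env) = d_env
= 12

12


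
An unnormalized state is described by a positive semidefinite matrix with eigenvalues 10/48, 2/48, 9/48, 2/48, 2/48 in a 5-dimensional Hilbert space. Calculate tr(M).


tr(M) = sum of eigenvalues
= 10/48 + 2/48 + 9/48 + 2/48 + 2/48
= 25/48
= 0.5208

0.5208


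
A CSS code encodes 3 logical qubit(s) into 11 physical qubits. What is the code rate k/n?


Code rate R = k/n
= 3/11
= 0.2727

0.2727


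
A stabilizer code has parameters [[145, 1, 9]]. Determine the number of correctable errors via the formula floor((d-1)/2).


Code parameters: [[145, 1, 9]], distance d = 9.
Number of correctable errors = floor((d-1)/2)
= floor((9 - 1)/2)
= floor(8/2)
= 4

4


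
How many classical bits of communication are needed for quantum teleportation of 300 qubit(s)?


Quantum teleportation requires 2 classical bits per qubit teleported.
300 qubit(s) -> 2 * 300 = 600 classical bits

600
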